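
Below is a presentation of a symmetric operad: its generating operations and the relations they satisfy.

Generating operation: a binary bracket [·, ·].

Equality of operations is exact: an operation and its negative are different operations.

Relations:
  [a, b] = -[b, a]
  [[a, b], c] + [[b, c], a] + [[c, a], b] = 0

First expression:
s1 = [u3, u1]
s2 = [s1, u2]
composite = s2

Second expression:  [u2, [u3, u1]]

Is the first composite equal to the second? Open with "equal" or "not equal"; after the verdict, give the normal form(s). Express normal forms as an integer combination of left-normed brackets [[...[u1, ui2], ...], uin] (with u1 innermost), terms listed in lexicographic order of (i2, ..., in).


The first composite normalizes to -[[u1, u3], u2]
The second composite normalizes to [[u1, u3], u2]
Distinct normal forms: not equal.

not equal — first -[[u1, u3], u2], second [[u1, u3], u2]


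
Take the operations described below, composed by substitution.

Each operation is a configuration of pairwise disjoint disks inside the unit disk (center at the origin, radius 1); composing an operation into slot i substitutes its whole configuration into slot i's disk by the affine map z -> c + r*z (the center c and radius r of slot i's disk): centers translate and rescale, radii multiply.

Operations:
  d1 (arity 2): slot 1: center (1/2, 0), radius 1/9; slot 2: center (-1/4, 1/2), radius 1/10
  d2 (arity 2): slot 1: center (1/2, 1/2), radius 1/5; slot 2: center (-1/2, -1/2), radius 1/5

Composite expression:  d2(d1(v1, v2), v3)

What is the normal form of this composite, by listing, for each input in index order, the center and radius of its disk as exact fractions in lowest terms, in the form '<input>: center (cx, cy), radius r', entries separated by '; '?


v1: center (3/5, 1/2), radius 1/45; v2: center (9/20, 3/5), radius 1/50; v3: center (-1/2, -1/2), radius 1/5


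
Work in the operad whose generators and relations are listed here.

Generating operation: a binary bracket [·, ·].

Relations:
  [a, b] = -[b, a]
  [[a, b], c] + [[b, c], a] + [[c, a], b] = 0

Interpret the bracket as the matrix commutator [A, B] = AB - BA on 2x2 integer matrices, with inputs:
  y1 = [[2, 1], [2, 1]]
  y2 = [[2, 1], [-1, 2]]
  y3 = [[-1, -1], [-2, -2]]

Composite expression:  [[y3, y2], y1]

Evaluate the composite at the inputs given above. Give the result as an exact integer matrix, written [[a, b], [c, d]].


[y3, y2] = [[3, 1], [1, -3]]
[[y3, y2], y1] = [[1, 5], [-11, -1]]

[[1, 5], [-11, -1]]


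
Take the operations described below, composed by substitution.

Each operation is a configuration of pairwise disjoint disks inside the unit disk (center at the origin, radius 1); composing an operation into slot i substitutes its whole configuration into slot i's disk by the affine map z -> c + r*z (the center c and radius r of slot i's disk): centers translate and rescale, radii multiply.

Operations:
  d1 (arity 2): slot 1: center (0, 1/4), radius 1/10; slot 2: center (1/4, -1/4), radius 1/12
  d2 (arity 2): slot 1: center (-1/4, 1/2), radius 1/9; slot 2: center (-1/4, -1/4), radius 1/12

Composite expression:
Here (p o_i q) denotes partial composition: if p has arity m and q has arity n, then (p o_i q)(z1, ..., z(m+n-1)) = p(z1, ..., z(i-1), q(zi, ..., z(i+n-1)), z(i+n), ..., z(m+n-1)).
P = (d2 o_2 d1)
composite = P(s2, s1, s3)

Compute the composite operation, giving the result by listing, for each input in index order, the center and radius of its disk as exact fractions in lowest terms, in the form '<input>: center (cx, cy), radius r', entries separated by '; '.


s1: center (-1/4, -11/48), radius 1/120; s2: center (-1/4, 1/2), radius 1/9; s3: center (-11/48, -13/48), radius 1/144


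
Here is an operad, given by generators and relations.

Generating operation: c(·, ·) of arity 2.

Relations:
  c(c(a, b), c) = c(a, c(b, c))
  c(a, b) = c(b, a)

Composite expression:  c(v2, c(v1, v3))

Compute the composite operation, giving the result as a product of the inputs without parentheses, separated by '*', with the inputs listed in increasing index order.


Any arrangement under c is one operation, so sort the v-inputs.
c(v1, v3) collapses to v1 * v3
c(v2, c(v1, v3)) collapses to v2 * v1 * v3
putting the inputs in ascending order: v1 * v2 * v3

v1 * v2 * v3


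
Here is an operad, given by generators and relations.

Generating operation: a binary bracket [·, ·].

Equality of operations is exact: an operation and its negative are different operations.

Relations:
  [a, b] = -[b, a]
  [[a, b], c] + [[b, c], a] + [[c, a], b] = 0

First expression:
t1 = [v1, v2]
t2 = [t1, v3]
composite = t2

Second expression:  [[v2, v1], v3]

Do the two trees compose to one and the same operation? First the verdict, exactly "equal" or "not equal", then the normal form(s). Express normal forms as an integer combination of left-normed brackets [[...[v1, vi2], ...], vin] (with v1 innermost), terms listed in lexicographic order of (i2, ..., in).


The first composite normalizes to [[v1, v2], v3]
The second composite normalizes to -[[v1, v2], v3]
The normal forms differ: not equal.

not equal — first [[v1, v2], v3], second -[[v1, v2], v3]


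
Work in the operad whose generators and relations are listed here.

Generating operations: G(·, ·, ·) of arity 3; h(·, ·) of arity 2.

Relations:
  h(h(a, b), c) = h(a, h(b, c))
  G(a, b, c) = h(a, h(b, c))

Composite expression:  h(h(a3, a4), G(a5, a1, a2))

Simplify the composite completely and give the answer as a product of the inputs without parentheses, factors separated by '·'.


a3 · a4 · a5 · a1 · a2

Under associativity of h, the answer is the a's in reading order.
h(a3, a4) reduces to a3 · a4
G(a5, a1, a2) reduces to a5 · a1 · a2
h(h(a3, a4), G(a5, a1, a2)) reduces to a3 · a4 · a5 · a1 · a2


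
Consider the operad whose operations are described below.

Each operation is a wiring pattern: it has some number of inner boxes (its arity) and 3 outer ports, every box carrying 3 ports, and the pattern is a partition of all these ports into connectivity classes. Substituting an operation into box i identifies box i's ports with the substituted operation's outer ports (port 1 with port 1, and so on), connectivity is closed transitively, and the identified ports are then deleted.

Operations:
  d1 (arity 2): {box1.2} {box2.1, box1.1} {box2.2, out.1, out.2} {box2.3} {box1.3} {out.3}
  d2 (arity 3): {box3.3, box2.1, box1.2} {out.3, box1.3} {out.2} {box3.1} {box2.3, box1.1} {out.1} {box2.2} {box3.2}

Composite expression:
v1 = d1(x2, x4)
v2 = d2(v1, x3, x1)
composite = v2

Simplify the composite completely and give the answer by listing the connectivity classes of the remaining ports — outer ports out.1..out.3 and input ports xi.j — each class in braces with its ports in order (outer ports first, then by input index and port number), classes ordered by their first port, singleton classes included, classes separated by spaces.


{out.1} {out.2} {out.3} {x1.1} {x1.2} {x1.3, x3.1, x3.3, x4.2} {x2.1, x4.1} {x2.2} {x2.3} {x3.2} {x4.3}


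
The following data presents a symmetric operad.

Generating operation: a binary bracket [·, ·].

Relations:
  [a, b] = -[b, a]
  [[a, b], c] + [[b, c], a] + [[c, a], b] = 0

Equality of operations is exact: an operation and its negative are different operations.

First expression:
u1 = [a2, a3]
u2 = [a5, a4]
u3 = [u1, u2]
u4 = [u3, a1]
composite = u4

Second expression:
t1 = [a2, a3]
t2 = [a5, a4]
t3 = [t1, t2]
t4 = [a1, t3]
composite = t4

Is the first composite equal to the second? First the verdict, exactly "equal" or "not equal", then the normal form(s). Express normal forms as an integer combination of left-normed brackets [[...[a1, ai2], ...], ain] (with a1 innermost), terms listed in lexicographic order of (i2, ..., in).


not equal; first: [[[[a1, a2], a3], a4], a5] - [[[[a1, a2], a3], a5], a4] - [[[[a1, a3], a2], a4], a5] + [[[[a1, a3], a2], a5], a4] - [[[[a1, a4], a5], a2], a3] + [[[[a1, a4], a5], a3], a2] + [[[[a1, a5], a4], a2], a3] - [[[[a1, a5], a4], a3], a2]; second: -[[[[a1, a2], a3], a4], a5] + [[[[a1, a2], a3], a5], a4] + [[[[a1, a3], a2], a4], a5] - [[[[a1, a3], a2], a5], a4] + [[[[a1, a4], a5], a2], a3] - [[[[a1, a4], a5], a3], a2] - [[[[a1, a5], a4], a2], a3] + [[[[a1, a5], a4], a3], a2]

Normal form of the first expression: [[[[a1, a2], a3], a4], a5] - [[[[a1, a2], a3], a5], a4] - [[[[a1, a3], a2], a4], a5] + [[[[a1, a3], a2], a5], a4] - [[[[a1, a4], a5], a2], a3] + [[[[a1, a4], a5], a3], a2] + [[[[a1, a5], a4], a2], a3] - [[[[a1, a5], a4], a3], a2]
Normal form of the second expression: -[[[[a1, a2], a3], a4], a5] + [[[[a1, a2], a3], a5], a4] + [[[[a1, a3], a2], a4], a5] - [[[[a1, a3], a2], a5], a4] + [[[[a1, a4], a5], a2], a3] - [[[[a1, a4], a5], a3], a2] - [[[[a1, a5], a4], a2], a3] + [[[[a1, a5], a4], a3], a2]
No match — not equal.


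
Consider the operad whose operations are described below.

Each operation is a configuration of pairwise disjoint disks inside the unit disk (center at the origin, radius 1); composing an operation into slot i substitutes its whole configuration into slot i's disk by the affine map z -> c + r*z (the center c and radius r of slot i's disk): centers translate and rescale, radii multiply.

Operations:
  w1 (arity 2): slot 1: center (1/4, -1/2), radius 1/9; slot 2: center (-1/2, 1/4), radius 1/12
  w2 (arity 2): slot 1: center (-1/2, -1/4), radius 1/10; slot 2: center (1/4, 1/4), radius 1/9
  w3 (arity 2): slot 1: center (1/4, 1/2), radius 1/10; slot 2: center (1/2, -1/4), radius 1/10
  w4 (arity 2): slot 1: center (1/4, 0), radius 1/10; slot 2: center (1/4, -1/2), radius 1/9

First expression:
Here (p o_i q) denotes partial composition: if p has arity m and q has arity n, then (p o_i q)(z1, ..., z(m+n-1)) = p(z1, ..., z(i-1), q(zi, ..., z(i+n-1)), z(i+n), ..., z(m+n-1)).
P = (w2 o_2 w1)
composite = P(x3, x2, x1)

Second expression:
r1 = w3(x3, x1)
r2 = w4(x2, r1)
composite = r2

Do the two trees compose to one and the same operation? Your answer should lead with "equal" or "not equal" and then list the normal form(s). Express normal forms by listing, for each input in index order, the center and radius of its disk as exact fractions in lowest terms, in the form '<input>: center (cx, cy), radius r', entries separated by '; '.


not equal; the first gives x1: center (7/36, 5/18), radius 1/108; x2: center (5/18, 7/36), radius 1/81; x3: center (-1/2, -1/4), radius 1/10 and the second x1: center (11/36, -19/36), radius 1/90; x2: center (1/4, 0), radius 1/10; x3: center (5/18, -4/9), radius 1/90

The first expression, normalized: x1: center (7/36, 5/18), radius 1/108; x2: center (5/18, 7/36), radius 1/81; x3: center (-1/2, -1/4), radius 1/10
The second expression, normalized: x1: center (11/36, -19/36), radius 1/90; x2: center (1/4, 0), radius 1/10; x3: center (5/18, -4/9), radius 1/90
They disagree, so not equal.


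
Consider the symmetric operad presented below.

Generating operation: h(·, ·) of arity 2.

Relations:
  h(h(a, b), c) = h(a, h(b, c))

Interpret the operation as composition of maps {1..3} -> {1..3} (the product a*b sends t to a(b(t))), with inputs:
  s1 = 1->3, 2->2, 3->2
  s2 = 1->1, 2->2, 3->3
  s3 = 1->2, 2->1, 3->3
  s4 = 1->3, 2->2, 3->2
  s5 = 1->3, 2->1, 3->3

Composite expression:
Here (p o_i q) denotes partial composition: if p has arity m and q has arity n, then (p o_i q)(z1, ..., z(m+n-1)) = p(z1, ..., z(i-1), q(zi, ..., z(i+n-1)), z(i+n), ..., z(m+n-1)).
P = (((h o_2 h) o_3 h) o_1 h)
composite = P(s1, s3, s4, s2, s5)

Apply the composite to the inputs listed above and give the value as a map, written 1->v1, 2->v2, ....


h(s1, s3) = 1->2, 2->3, 3->2
h(s2, s5) = 1->3, 2->1, 3->3
h(s4, h(s2, s5)) = 1->2, 2->3, 3->2
h(h(s1, s3), h(s4, h(s2, s5))) = 1->3, 2->2, 3->3

1->3, 2->2, 3->3


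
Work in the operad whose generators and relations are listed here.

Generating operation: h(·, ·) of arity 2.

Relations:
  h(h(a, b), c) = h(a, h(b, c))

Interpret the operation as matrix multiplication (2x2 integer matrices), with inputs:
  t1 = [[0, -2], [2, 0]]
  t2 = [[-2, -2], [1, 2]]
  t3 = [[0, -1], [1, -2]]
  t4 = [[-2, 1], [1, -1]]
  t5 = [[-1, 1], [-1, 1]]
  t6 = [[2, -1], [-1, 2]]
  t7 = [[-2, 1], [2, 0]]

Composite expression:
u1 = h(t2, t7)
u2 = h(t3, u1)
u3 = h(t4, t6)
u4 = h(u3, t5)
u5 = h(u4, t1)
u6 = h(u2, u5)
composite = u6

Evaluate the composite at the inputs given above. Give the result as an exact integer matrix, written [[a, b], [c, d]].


[[4, 4], [8, 8]]

h(t2, t7) = [[0, -2], [2, 1]]
h(t3, h(t2, t7)) = [[-2, -1], [-4, -4]]
h(t4, t6) = [[-5, 4], [3, -3]]
h(h(t4, t6), t5) = [[1, -1], [0, 0]]
h(h(h(t4, t6), t5), t1) = [[-2, -2], [0, 0]]
h(h(t3, h(t2, t7)), h(h(h(t4, t6), t5), t1)) = [[4, 4], [8, 8]]


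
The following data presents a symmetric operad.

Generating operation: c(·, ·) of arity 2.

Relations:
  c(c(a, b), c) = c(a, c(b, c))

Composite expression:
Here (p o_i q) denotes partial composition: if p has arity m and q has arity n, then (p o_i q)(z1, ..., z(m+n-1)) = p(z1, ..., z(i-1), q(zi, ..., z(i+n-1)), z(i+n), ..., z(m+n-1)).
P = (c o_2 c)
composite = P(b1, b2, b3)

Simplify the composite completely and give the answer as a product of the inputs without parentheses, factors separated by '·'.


The c-tree's shape is irrelevant; the b-reading-order decides.
c(b2, b3) collapses to b2 · b3
c(b1, c(b2, b3)) collapses to b1 · b2 · b3

b1 · b2 · b3


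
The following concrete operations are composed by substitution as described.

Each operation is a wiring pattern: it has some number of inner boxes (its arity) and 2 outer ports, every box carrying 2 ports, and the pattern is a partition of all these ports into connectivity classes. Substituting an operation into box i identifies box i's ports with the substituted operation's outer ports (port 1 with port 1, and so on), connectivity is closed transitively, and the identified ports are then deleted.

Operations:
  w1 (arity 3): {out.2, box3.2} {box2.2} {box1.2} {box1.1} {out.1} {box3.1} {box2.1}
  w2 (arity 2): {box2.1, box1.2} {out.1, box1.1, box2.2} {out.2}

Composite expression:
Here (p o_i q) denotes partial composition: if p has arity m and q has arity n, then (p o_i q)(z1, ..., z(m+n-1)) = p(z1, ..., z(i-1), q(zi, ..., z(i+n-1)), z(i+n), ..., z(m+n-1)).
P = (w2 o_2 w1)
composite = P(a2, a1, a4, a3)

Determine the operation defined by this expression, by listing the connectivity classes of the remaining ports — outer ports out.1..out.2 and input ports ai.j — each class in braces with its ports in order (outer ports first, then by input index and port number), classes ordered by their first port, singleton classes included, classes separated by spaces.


{out.1, a2.1, a3.2} {out.2} {a1.1} {a1.2} {a2.2} {a3.1} {a4.1} {a4.2}

Connectivity passes through glued w2-boundaries; trace each wire chain.
composing w1 on (a1, a4, a3), with out.j its own outer ports: {out.1} {out.2, a3.2} {a1.1} {a1.2} {a3.1} {a4.1} {a4.2}
composing w2 on (a2, a1, a4, a3), with out.j its own outer ports: {out.1, a2.1, a3.2} {out.2} {a1.1} {a1.2} {a2.2} {a3.1} {a4.1} {a4.2}


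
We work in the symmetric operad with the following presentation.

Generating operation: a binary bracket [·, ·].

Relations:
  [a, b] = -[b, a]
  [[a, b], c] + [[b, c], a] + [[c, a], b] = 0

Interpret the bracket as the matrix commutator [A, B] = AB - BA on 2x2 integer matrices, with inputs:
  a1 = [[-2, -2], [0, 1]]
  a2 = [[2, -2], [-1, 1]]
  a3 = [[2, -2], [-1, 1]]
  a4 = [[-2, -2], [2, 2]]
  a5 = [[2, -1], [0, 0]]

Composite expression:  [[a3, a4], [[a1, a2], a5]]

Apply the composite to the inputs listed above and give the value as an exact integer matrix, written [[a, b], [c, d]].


[a3, a4] = [[-6, -10], [2, 6]]
[a1, a2] = [[2, 8], [-3, -2]]
[[a1, a2], a5] = [[-3, -20], [-6, 3]]
[[a3, a4], [[a1, a2], a5]] = [[100, 180], [-84, -100]]

[[100, 180], [-84, -100]]


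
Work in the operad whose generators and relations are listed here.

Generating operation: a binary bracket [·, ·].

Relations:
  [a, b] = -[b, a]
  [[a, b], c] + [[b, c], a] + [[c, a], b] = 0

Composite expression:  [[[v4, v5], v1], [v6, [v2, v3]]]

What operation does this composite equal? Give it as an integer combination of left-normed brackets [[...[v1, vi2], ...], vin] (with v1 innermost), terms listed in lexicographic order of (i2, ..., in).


[[[[[v1, v4], v5], v2], v3], v6] - [[[[[v1, v4], v5], v3], v2], v6] - [[[[[v1, v4], v5], v6], v2], v3] + [[[[[v1, v4], v5], v6], v3], v2] - [[[[[v1, v5], v4], v2], v3], v6] + [[[[[v1, v5], v4], v3], v2], v6] + [[[[[v1, v5], v4], v6], v2], v3] - [[[[[v1, v5], v4], v6], v3], v2]


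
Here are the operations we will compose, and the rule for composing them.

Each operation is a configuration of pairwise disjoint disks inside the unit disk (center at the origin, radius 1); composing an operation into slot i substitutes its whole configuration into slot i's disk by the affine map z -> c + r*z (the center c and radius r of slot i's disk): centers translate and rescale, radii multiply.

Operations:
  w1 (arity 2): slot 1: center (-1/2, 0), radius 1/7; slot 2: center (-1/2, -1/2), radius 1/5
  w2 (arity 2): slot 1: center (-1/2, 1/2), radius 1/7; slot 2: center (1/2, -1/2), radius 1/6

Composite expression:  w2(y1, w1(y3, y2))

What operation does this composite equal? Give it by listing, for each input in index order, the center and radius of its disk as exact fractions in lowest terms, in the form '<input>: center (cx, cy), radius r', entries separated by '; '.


y1: center (-1/2, 1/2), radius 1/7; y2: center (5/12, -7/12), radius 1/30; y3: center (5/12, -1/2), radius 1/42

Each y-disk chains the slot maps above it in w2; radii multiply.
y1: after 1 affine step, its disk has center (-1/2, 1/2), radius 1/7
y3: after 2 affine steps, its disk has center (5/12, -1/2), radius 1/42
y2: after 2 affine steps, its disk has center (5/12, -7/12), radius 1/30


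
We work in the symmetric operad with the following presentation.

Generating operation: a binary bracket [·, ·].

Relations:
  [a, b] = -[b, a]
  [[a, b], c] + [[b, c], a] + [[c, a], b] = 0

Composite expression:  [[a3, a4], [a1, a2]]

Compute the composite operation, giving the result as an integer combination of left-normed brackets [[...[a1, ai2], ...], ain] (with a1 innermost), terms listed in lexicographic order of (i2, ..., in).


-[[[a1, a2], a3], a4] + [[[a1, a2], a4], a3]

In the tensor algebra, words opening a1 carry the a1-anchored form.
Composite bracket: [[a3, a4], [a1, a2]]
The bracket unfolds into 8 signed words via [a, b] = ab - ba (2^3 = 8).
Keep just the words that open with a1:
  from a1a2a3a4, sign -1: term -[[[a1, a2], a3], a4]
  from a1a2a4a3, sign +1: term +[[[a1, a2], a4], a3]


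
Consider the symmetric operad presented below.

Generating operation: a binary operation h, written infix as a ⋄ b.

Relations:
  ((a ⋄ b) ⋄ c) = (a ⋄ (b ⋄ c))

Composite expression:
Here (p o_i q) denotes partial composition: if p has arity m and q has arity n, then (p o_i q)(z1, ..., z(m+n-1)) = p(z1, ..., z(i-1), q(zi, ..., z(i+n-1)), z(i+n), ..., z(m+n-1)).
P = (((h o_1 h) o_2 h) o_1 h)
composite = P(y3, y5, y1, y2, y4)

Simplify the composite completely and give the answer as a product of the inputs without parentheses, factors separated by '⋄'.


y3 ⋄ y5 ⋄ y1 ⋄ y2 ⋄ y4

Key point: h is associative — brackets drop, the y-order remains.
(y3 ⋄ y5) reduces to y3 ⋄ y5
(y1 ⋄ y2) reduces to y1 ⋄ y2
((y3 ⋄ y5) ⋄ (y1 ⋄ y2)) reduces to y3 ⋄ y5 ⋄ y1 ⋄ y2
(((y3 ⋄ y5) ⋄ (y1 ⋄ y2)) ⋄ y4) reduces to y3 ⋄ y5 ⋄ y1 ⋄ y2 ⋄ y4


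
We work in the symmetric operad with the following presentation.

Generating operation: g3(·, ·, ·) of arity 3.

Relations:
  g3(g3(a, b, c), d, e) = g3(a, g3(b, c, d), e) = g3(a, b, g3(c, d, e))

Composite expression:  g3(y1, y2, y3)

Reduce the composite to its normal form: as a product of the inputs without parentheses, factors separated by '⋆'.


y1 ⋆ y2 ⋆ y3

Every regrouping of g3 is equal, so read the y-inputs in written order.
g3(y1, y2, y3) spells out as y1 ⋆ y2 ⋆ y3


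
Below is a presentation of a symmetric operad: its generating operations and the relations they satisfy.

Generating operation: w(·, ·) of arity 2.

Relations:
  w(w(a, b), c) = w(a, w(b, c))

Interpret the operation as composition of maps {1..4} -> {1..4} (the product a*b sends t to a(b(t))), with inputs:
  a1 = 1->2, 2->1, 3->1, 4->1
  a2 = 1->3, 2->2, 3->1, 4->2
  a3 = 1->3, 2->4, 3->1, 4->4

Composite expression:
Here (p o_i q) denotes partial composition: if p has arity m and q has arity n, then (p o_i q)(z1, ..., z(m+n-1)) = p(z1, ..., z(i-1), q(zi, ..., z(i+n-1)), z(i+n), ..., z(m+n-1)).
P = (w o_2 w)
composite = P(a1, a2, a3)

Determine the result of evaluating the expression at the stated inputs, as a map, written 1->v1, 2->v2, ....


w(a2, a3) = 1->1, 2->2, 3->3, 4->2
w(a1, w(a2, a3)) = 1->2, 2->1, 3->1, 4->1

1->2, 2->1, 3->1, 4->1


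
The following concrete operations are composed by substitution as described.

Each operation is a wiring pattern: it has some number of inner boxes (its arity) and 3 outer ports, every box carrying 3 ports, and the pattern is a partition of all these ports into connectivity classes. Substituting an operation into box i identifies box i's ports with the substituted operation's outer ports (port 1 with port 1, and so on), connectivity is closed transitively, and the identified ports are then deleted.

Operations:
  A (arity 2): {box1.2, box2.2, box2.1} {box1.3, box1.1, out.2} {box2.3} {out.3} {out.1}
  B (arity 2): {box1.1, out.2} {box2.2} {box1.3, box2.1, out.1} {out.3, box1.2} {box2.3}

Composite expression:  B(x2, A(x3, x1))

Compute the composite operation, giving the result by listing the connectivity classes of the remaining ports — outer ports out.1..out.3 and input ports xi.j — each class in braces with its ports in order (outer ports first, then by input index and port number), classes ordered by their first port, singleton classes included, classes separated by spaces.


{out.1, x2.3} {out.2, x2.1} {out.3, x2.2} {x1.1, x1.2, x3.2} {x1.3} {x3.1, x3.3}

After gluing at B, chains via deleted ports link the x-ports.
the subtree at A composes to {out.1} {out.2, x3.1, x3.3} {out.3} {x1.1, x1.2, x3.2} {x1.3} on (x3, x1); out.j = own outer ports
the subtree at B composes to {out.1, x2.3} {out.2, x2.1} {out.3, x2.2} {x1.1, x1.2, x3.2} {x1.3} {x3.1, x3.3} on (x2, x3, x1); out.j = own outer ports


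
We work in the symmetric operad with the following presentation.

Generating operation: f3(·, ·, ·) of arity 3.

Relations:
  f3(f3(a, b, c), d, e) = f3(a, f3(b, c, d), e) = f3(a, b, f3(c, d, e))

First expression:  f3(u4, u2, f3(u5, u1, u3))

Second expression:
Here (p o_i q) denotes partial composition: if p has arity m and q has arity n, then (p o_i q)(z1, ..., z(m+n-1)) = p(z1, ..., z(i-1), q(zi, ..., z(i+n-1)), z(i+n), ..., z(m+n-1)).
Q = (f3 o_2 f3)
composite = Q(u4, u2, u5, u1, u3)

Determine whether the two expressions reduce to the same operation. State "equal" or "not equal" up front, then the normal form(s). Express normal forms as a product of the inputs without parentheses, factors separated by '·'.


equal; the common form is u4 · u2 · u5 · u1 · u3

The first expression, normalized: u4 · u2 · u5 · u1 · u3
The second expression, normalized: u4 · u2 · u5 · u1 · u3
The forms coincide; equal.


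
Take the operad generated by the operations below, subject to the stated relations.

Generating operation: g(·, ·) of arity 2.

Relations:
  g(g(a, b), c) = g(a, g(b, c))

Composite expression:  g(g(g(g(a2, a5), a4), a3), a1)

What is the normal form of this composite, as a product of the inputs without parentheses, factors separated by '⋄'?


a2 ⋄ a5 ⋄ a4 ⋄ a3 ⋄ a1


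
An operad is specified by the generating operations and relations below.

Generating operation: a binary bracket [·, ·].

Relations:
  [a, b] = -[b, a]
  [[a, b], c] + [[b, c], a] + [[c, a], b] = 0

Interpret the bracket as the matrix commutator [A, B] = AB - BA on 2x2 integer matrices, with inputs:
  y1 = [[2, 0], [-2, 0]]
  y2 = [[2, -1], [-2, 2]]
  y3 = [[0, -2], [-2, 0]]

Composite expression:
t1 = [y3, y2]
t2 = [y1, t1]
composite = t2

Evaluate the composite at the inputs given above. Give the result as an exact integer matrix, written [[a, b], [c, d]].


[[0, 0], [-8, 0]]

[y3, y2] = [[2, 0], [0, -2]]
[y1, [y3, y2]] = [[0, 0], [-8, 0]]


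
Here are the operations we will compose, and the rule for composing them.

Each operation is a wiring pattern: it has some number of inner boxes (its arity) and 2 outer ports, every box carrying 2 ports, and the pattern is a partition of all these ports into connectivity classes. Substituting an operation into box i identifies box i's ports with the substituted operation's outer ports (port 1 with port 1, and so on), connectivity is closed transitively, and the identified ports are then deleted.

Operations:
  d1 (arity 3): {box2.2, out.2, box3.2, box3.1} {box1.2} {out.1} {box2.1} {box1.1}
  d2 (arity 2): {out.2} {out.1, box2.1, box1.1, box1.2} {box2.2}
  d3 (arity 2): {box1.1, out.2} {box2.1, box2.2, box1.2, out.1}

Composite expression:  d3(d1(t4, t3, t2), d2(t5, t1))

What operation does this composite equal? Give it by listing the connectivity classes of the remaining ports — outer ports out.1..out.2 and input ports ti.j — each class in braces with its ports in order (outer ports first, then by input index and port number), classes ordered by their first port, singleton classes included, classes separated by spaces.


{out.1, t1.1, t2.1, t2.2, t3.2, t5.1, t5.2} {out.2} {t1.2} {t3.1} {t4.1} {t4.2}

Reachability decides: close wires over d3-identified ports.
d1 over (t4, t3, t2) gives {out.1} {out.2, t2.1, t2.2, t3.2} {t3.1} {t4.1} {t4.2}, out.j being that stage's outer ports
d2 over (t5, t1) gives {out.1, t1.1, t5.1, t5.2} {out.2} {t1.2}, out.j being that stage's outer ports
d3 over (t4, t3, t2, t5, t1) gives {out.1, t1.1, t2.1, t2.2, t3.2, t5.1, t5.2} {out.2} {t1.2} {t3.1} {t4.1} {t4.2}, out.j being that stage's outer ports


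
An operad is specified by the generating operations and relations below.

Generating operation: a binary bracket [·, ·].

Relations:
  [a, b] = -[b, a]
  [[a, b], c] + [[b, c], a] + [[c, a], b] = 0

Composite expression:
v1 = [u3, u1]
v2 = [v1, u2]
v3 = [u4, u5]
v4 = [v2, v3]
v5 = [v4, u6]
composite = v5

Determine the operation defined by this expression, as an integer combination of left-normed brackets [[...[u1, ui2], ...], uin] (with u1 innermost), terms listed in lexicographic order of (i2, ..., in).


Antisymmetry and Jacobi reduce to u1-anchored left-normed brackets.
Composite bracket: [[[[u3, u1], u2], [u4, u5]], u6]
Each bracket splits as ab - ba, giving 32 signed words (2^5 = 32).
Keep just the words that open with u1:
  word u1u3u2u4u5u6 has sign -1, contributing -[[[[[u1, u3], u2], u4], u5], u6]
  word u1u3u2u5u4u6 has sign +1, contributing +[[[[[u1, u3], u2], u5], u4], u6]

-[[[[[u1, u3], u2], u4], u5], u6] + [[[[[u1, u3], u2], u5], u4], u6]


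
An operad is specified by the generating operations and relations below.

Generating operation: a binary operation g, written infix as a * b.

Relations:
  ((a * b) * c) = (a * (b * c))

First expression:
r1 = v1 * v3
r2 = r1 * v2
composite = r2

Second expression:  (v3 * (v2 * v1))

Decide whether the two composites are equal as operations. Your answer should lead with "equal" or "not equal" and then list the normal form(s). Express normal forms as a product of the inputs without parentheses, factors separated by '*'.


not equal: they reduce to v1 * v3 * v2 and v3 * v2 * v1


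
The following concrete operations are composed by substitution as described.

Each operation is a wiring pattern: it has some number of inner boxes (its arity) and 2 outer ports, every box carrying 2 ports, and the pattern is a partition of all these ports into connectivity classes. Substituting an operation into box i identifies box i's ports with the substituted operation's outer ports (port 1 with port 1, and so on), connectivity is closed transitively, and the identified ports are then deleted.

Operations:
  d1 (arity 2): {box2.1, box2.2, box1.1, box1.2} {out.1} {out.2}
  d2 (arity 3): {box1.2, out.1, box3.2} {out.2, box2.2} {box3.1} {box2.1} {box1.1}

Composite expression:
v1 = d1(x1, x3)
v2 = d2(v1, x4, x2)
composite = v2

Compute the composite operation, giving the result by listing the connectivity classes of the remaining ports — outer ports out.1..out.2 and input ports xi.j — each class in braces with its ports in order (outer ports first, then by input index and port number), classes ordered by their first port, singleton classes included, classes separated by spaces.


After gluing at d2, chains via deleted ports link the x-ports.
after d1, the pattern on (x1, x3) reads {out.1} {out.2} {x1.1, x1.2, x3.1, x3.2} (out.j = its outer ports)
after d2, the pattern on (x1, x3, x4, x2) reads {out.1, x2.2} {out.2, x4.2} {x1.1, x1.2, x3.1, x3.2} {x2.1} {x4.1} (out.j = its outer ports)

{out.1, x2.2} {out.2, x4.2} {x1.1, x1.2, x3.1, x3.2} {x2.1} {x4.1}


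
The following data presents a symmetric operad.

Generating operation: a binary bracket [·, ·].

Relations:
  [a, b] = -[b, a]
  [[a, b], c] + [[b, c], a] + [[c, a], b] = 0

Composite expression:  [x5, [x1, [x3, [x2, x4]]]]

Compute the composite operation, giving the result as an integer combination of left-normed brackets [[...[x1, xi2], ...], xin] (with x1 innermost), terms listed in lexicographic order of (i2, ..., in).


In the tensor algebra, words opening x1 carry the x1-anchored form.
Composite bracket: [x5, [x1, [x3, [x2, x4]]]]
Under [a, b] = ab - ba we get 16 signed associative words (2^4 = 16).
The x1-initial words carry the normal form:
  x1x2x4x3x5 (sign +1) contributes +[[[[x1, x2], x4], x3], x5]
  x1x3x2x4x5 (sign -1) contributes -[[[[x1, x3], x2], x4], x5]
  x1x3x4x2x5 (sign +1) contributes +[[[[x1, x3], x4], x2], x5]
  x1x4x2x3x5 (sign -1) contributes -[[[[x1, x4], x2], x3], x5]

[[[[x1, x2], x4], x3], x5] - [[[[x1, x3], x2], x4], x5] + [[[[x1, x3], x4], x2], x5] - [[[[x1, x4], x2], x3], x5]


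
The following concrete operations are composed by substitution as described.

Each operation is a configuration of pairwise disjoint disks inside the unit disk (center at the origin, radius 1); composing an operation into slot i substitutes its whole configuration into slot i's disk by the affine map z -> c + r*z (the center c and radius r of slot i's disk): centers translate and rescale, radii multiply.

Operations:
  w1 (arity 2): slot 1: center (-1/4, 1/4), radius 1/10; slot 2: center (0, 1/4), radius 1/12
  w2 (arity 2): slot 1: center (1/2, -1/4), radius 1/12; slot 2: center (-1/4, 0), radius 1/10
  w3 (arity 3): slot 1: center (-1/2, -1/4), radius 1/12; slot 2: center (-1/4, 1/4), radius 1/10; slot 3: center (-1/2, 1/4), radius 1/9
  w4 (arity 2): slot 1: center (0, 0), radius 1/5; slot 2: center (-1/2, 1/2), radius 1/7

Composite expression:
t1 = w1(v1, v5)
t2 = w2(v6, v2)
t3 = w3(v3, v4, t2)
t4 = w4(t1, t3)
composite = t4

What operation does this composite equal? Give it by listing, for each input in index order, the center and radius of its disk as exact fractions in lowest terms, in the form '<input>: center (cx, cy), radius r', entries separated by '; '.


v1: center (-1/20, 1/20), radius 1/50; v2: center (-145/252, 15/28), radius 1/630; v3: center (-4/7, 13/28), radius 1/84; v4: center (-15/28, 15/28), radius 1/70; v5: center (0, 1/20), radius 1/60; v6: center (-71/126, 67/126), radius 1/756

Nesting under w4 composes maps z -> c + r*z down each v-path.
input v1: composing its 2 substitution steps yields center (-1/20, 1/20), radius 1/50
input v5: composing its 2 substitution steps yields center (0, 1/20), radius 1/60
input v3: composing its 2 substitution steps yields center (-4/7, 13/28), radius 1/84
input v4: composing its 2 substitution steps yields center (-15/28, 15/28), radius 1/70
input v6: composing its 3 substitution steps yields center (-71/126, 67/126), radius 1/756
input v2: composing its 3 substitution steps yields center (-145/252, 15/28), radius 1/630


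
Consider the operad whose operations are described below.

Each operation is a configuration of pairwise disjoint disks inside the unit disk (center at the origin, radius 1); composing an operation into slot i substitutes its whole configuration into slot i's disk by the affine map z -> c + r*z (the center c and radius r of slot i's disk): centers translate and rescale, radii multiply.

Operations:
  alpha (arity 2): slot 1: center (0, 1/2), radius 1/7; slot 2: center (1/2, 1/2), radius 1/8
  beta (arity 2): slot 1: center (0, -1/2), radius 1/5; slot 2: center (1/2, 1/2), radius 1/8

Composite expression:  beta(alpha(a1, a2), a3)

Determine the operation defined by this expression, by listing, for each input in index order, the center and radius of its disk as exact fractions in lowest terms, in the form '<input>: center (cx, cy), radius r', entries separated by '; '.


a1: center (0, -2/5), radius 1/35; a2: center (1/10, -2/5), radius 1/40; a3: center (1/2, 1/2), radius 1/8

Follow each a-input down from beta: c' goes to c + r*c', radius to r*r'.
for a1, the 2-step affine chain lands on center (0, -2/5), radius 1/35
for a2, the 2-step affine chain lands on center (1/10, -2/5), radius 1/40
for a3, the 1-step affine chain lands on center (1/2, 1/2), radius 1/8


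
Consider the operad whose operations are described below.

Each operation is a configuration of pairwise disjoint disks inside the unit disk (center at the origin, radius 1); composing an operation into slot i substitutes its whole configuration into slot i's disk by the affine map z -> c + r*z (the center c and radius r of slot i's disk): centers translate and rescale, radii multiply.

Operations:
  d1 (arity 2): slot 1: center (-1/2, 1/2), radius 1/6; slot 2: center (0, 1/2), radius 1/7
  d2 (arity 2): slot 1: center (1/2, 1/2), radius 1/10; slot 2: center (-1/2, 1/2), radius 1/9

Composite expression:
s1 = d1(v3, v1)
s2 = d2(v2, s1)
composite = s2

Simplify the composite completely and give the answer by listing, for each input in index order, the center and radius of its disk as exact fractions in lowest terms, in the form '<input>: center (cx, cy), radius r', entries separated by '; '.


v1: center (-1/2, 5/9), radius 1/63; v2: center (1/2, 1/2), radius 1/10; v3: center (-5/9, 5/9), radius 1/54

Nesting under d2 composes maps z -> c + r*z down each v-path.
input v2: composing its 1 substitution step yields center (1/2, 1/2), radius 1/10
input v3: composing its 2 substitution steps yields center (-5/9, 5/9), radius 1/54
input v1: composing its 2 substitution steps yields center (-1/2, 5/9), radius 1/63


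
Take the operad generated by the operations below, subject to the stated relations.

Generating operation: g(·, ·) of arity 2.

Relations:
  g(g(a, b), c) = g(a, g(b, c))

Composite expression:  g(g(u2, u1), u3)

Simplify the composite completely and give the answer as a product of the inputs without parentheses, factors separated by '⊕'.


Every regrouping of g is equal, so read the u-inputs in written order.
g(u2, u1) collapses to u2 ⊕ u1
g(g(u2, u1), u3) collapses to u2 ⊕ u1 ⊕ u3

u2 ⊕ u1 ⊕ u3


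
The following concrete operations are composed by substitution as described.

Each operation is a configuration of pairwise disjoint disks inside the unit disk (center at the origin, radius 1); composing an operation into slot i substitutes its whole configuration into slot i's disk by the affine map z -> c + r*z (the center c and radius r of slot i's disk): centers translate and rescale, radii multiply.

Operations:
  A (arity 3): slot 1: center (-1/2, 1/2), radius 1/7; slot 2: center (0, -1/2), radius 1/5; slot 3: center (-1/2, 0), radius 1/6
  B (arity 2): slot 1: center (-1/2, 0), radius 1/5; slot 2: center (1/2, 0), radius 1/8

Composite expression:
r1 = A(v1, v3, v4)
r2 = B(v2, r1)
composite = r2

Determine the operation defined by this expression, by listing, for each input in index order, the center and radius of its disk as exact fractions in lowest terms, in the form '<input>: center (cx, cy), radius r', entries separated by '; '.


v1: center (7/16, 1/16), radius 1/56; v2: center (-1/2, 0), radius 1/5; v3: center (1/2, -1/16), radius 1/40; v4: center (7/16, 0), radius 1/48

Follow each v-input down from B: c' goes to c + r*c', radius to r*r'.
v2: after 1 affine step, its disk has center (-1/2, 0), radius 1/5
v1: after 2 affine steps, its disk has center (7/16, 1/16), radius 1/56
v3: after 2 affine steps, its disk has center (1/2, -1/16), radius 1/40
v4: after 2 affine steps, its disk has center (7/16, 0), radius 1/48


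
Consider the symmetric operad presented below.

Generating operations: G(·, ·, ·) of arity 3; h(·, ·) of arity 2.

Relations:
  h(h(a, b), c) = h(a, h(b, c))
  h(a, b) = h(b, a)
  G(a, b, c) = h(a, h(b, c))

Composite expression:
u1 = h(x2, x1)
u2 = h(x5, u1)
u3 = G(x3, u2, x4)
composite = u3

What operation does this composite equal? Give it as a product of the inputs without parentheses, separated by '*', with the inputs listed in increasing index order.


x1 * x2 * x3 * x4 * x5


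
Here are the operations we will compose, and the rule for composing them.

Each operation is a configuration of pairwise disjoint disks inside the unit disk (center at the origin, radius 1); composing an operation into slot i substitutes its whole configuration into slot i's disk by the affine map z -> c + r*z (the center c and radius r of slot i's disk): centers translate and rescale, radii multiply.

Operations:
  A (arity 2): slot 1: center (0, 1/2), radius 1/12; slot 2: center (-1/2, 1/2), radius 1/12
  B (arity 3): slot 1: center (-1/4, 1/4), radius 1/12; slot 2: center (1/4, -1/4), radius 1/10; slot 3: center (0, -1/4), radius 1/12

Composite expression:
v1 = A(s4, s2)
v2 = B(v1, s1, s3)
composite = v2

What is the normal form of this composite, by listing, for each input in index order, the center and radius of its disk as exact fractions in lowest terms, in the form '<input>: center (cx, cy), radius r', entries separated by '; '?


Each s-disk chains the slot maps above it in B; radii multiply.
s4 passes through 2 substitutions, ending at center (-1/4, 7/24), radius 1/144
s2 passes through 2 substitutions, ending at center (-7/24, 7/24), radius 1/144
s1 passes through 1 substitution, ending at center (1/4, -1/4), radius 1/10
s3 passes through 1 substitution, ending at center (0, -1/4), radius 1/12

s1: center (1/4, -1/4), radius 1/10; s2: center (-7/24, 7/24), radius 1/144; s3: center (0, -1/4), radius 1/12; s4: center (-1/4, 7/24), radius 1/144


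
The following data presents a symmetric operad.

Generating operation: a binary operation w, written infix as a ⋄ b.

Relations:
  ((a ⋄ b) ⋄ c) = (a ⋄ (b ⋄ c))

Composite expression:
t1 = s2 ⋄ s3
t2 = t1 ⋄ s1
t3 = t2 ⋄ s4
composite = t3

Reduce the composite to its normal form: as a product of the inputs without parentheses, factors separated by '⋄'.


s2 ⋄ s3 ⋄ s1 ⋄ s4

The w-tree's shape is irrelevant; the s-reading-order decides.
(s2 ⋄ s3) unparenthesizes to s2 ⋄ s3
((s2 ⋄ s3) ⋄ s1) unparenthesizes to s2 ⋄ s3 ⋄ s1
(((s2 ⋄ s3) ⋄ s1) ⋄ s4) unparenthesizes to s2 ⋄ s3 ⋄ s1 ⋄ s4


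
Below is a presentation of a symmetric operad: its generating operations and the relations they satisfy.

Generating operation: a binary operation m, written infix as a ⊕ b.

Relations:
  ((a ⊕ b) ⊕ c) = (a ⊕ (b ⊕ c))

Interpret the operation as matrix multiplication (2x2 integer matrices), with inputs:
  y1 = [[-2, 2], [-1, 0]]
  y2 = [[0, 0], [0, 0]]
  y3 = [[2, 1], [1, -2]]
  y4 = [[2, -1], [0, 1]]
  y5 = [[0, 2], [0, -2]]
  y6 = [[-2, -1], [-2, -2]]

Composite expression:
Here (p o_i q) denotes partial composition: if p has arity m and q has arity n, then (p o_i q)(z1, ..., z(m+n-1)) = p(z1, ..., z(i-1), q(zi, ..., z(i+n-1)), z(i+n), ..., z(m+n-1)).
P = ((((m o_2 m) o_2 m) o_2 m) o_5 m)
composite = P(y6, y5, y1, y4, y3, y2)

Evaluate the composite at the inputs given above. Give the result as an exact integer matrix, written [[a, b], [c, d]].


[[0, 0], [0, 0]]

(y5 ⊕ y1) = [[-2, 0], [2, 0]]
((y5 ⊕ y1) ⊕ y4) = [[-4, 2], [4, -2]]
(y3 ⊕ y2) = [[0, 0], [0, 0]]
(((y5 ⊕ y1) ⊕ y4) ⊕ (y3 ⊕ y2)) = [[0, 0], [0, 0]]
(y6 ⊕ (((y5 ⊕ y1) ⊕ y4) ⊕ (y3 ⊕ y2))) = [[0, 0], [0, 0]]
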